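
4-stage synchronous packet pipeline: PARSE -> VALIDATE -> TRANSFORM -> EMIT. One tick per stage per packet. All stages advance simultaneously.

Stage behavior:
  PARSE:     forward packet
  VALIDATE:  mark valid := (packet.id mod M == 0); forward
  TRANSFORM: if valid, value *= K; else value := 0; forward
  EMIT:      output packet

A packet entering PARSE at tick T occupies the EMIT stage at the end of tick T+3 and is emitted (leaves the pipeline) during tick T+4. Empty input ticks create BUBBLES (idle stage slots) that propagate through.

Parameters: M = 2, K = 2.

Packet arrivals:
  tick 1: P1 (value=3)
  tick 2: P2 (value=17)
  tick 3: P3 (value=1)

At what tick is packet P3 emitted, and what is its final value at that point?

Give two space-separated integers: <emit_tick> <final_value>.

Answer: 7 0

Derivation:
Tick 1: [PARSE:P1(v=3,ok=F), VALIDATE:-, TRANSFORM:-, EMIT:-] out:-; in:P1
Tick 2: [PARSE:P2(v=17,ok=F), VALIDATE:P1(v=3,ok=F), TRANSFORM:-, EMIT:-] out:-; in:P2
Tick 3: [PARSE:P3(v=1,ok=F), VALIDATE:P2(v=17,ok=T), TRANSFORM:P1(v=0,ok=F), EMIT:-] out:-; in:P3
Tick 4: [PARSE:-, VALIDATE:P3(v=1,ok=F), TRANSFORM:P2(v=34,ok=T), EMIT:P1(v=0,ok=F)] out:-; in:-
Tick 5: [PARSE:-, VALIDATE:-, TRANSFORM:P3(v=0,ok=F), EMIT:P2(v=34,ok=T)] out:P1(v=0); in:-
Tick 6: [PARSE:-, VALIDATE:-, TRANSFORM:-, EMIT:P3(v=0,ok=F)] out:P2(v=34); in:-
Tick 7: [PARSE:-, VALIDATE:-, TRANSFORM:-, EMIT:-] out:P3(v=0); in:-
P3: arrives tick 3, valid=False (id=3, id%2=1), emit tick 7, final value 0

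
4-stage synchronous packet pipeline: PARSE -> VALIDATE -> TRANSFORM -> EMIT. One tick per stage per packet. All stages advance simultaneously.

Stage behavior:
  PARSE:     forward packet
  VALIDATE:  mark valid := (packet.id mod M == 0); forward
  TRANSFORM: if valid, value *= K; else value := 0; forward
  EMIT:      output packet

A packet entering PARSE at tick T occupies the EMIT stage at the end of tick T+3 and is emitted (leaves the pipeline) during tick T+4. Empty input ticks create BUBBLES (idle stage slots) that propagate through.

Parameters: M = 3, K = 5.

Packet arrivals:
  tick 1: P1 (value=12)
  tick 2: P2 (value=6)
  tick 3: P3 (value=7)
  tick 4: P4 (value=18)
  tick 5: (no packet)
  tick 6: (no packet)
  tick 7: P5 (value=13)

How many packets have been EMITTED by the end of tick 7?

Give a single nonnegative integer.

Tick 1: [PARSE:P1(v=12,ok=F), VALIDATE:-, TRANSFORM:-, EMIT:-] out:-; in:P1
Tick 2: [PARSE:P2(v=6,ok=F), VALIDATE:P1(v=12,ok=F), TRANSFORM:-, EMIT:-] out:-; in:P2
Tick 3: [PARSE:P3(v=7,ok=F), VALIDATE:P2(v=6,ok=F), TRANSFORM:P1(v=0,ok=F), EMIT:-] out:-; in:P3
Tick 4: [PARSE:P4(v=18,ok=F), VALIDATE:P3(v=7,ok=T), TRANSFORM:P2(v=0,ok=F), EMIT:P1(v=0,ok=F)] out:-; in:P4
Tick 5: [PARSE:-, VALIDATE:P4(v=18,ok=F), TRANSFORM:P3(v=35,ok=T), EMIT:P2(v=0,ok=F)] out:P1(v=0); in:-
Tick 6: [PARSE:-, VALIDATE:-, TRANSFORM:P4(v=0,ok=F), EMIT:P3(v=35,ok=T)] out:P2(v=0); in:-
Tick 7: [PARSE:P5(v=13,ok=F), VALIDATE:-, TRANSFORM:-, EMIT:P4(v=0,ok=F)] out:P3(v=35); in:P5
Emitted by tick 7: ['P1', 'P2', 'P3']

Answer: 3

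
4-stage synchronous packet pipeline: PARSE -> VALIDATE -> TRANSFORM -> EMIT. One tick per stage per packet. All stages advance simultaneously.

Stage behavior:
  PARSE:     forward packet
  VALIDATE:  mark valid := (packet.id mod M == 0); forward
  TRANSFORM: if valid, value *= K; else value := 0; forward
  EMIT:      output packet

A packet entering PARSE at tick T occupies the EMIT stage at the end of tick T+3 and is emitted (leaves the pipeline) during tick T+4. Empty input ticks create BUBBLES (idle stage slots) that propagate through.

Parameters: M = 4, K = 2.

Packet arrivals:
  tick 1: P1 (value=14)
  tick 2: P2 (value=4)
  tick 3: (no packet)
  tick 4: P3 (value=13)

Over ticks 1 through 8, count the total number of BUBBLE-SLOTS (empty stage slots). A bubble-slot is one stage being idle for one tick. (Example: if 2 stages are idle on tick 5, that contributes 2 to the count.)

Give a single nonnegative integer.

Answer: 20

Derivation:
Tick 1: [PARSE:P1(v=14,ok=F), VALIDATE:-, TRANSFORM:-, EMIT:-] out:-; bubbles=3
Tick 2: [PARSE:P2(v=4,ok=F), VALIDATE:P1(v=14,ok=F), TRANSFORM:-, EMIT:-] out:-; bubbles=2
Tick 3: [PARSE:-, VALIDATE:P2(v=4,ok=F), TRANSFORM:P1(v=0,ok=F), EMIT:-] out:-; bubbles=2
Tick 4: [PARSE:P3(v=13,ok=F), VALIDATE:-, TRANSFORM:P2(v=0,ok=F), EMIT:P1(v=0,ok=F)] out:-; bubbles=1
Tick 5: [PARSE:-, VALIDATE:P3(v=13,ok=F), TRANSFORM:-, EMIT:P2(v=0,ok=F)] out:P1(v=0); bubbles=2
Tick 6: [PARSE:-, VALIDATE:-, TRANSFORM:P3(v=0,ok=F), EMIT:-] out:P2(v=0); bubbles=3
Tick 7: [PARSE:-, VALIDATE:-, TRANSFORM:-, EMIT:P3(v=0,ok=F)] out:-; bubbles=3
Tick 8: [PARSE:-, VALIDATE:-, TRANSFORM:-, EMIT:-] out:P3(v=0); bubbles=4
Total bubble-slots: 20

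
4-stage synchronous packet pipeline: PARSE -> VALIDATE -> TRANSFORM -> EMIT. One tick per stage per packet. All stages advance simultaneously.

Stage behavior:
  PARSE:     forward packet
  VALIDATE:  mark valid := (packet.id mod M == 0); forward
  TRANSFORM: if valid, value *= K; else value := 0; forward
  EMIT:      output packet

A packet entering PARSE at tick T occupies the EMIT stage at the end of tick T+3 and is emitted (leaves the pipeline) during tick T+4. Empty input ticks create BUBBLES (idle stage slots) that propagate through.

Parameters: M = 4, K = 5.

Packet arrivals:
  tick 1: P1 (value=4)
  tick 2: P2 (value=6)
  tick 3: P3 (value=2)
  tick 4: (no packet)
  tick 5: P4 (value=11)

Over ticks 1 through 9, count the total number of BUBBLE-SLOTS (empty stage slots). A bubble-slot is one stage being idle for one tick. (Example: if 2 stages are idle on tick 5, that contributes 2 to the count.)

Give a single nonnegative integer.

Tick 1: [PARSE:P1(v=4,ok=F), VALIDATE:-, TRANSFORM:-, EMIT:-] out:-; bubbles=3
Tick 2: [PARSE:P2(v=6,ok=F), VALIDATE:P1(v=4,ok=F), TRANSFORM:-, EMIT:-] out:-; bubbles=2
Tick 3: [PARSE:P3(v=2,ok=F), VALIDATE:P2(v=6,ok=F), TRANSFORM:P1(v=0,ok=F), EMIT:-] out:-; bubbles=1
Tick 4: [PARSE:-, VALIDATE:P3(v=2,ok=F), TRANSFORM:P2(v=0,ok=F), EMIT:P1(v=0,ok=F)] out:-; bubbles=1
Tick 5: [PARSE:P4(v=11,ok=F), VALIDATE:-, TRANSFORM:P3(v=0,ok=F), EMIT:P2(v=0,ok=F)] out:P1(v=0); bubbles=1
Tick 6: [PARSE:-, VALIDATE:P4(v=11,ok=T), TRANSFORM:-, EMIT:P3(v=0,ok=F)] out:P2(v=0); bubbles=2
Tick 7: [PARSE:-, VALIDATE:-, TRANSFORM:P4(v=55,ok=T), EMIT:-] out:P3(v=0); bubbles=3
Tick 8: [PARSE:-, VALIDATE:-, TRANSFORM:-, EMIT:P4(v=55,ok=T)] out:-; bubbles=3
Tick 9: [PARSE:-, VALIDATE:-, TRANSFORM:-, EMIT:-] out:P4(v=55); bubbles=4
Total bubble-slots: 20

Answer: 20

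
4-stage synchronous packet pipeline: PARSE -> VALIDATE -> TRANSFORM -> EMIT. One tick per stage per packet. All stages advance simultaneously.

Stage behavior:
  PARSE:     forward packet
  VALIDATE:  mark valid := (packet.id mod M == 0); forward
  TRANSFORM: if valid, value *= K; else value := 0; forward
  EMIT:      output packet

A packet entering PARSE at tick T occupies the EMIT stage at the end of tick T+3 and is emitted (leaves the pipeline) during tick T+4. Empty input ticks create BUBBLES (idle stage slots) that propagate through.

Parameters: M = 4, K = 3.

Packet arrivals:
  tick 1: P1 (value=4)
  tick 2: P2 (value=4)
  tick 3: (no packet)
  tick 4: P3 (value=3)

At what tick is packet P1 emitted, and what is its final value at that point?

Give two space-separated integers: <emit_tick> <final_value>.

Answer: 5 0

Derivation:
Tick 1: [PARSE:P1(v=4,ok=F), VALIDATE:-, TRANSFORM:-, EMIT:-] out:-; in:P1
Tick 2: [PARSE:P2(v=4,ok=F), VALIDATE:P1(v=4,ok=F), TRANSFORM:-, EMIT:-] out:-; in:P2
Tick 3: [PARSE:-, VALIDATE:P2(v=4,ok=F), TRANSFORM:P1(v=0,ok=F), EMIT:-] out:-; in:-
Tick 4: [PARSE:P3(v=3,ok=F), VALIDATE:-, TRANSFORM:P2(v=0,ok=F), EMIT:P1(v=0,ok=F)] out:-; in:P3
Tick 5: [PARSE:-, VALIDATE:P3(v=3,ok=F), TRANSFORM:-, EMIT:P2(v=0,ok=F)] out:P1(v=0); in:-
Tick 6: [PARSE:-, VALIDATE:-, TRANSFORM:P3(v=0,ok=F), EMIT:-] out:P2(v=0); in:-
Tick 7: [PARSE:-, VALIDATE:-, TRANSFORM:-, EMIT:P3(v=0,ok=F)] out:-; in:-
Tick 8: [PARSE:-, VALIDATE:-, TRANSFORM:-, EMIT:-] out:P3(v=0); in:-
P1: arrives tick 1, valid=False (id=1, id%4=1), emit tick 5, final value 0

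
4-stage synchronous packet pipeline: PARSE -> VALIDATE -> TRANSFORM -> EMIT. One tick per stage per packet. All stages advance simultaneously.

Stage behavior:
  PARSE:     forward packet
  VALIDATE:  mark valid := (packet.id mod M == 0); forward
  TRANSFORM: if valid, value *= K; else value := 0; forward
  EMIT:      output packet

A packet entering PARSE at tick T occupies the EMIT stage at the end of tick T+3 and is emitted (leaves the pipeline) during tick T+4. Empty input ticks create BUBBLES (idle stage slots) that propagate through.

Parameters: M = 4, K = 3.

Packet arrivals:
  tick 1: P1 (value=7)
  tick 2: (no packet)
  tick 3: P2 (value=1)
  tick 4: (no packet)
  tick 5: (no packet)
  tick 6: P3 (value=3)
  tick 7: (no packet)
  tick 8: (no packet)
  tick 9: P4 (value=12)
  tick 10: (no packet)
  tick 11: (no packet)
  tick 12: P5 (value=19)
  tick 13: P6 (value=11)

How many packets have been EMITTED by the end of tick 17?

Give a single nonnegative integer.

Answer: 6

Derivation:
Tick 1: [PARSE:P1(v=7,ok=F), VALIDATE:-, TRANSFORM:-, EMIT:-] out:-; in:P1
Tick 2: [PARSE:-, VALIDATE:P1(v=7,ok=F), TRANSFORM:-, EMIT:-] out:-; in:-
Tick 3: [PARSE:P2(v=1,ok=F), VALIDATE:-, TRANSFORM:P1(v=0,ok=F), EMIT:-] out:-; in:P2
Tick 4: [PARSE:-, VALIDATE:P2(v=1,ok=F), TRANSFORM:-, EMIT:P1(v=0,ok=F)] out:-; in:-
Tick 5: [PARSE:-, VALIDATE:-, TRANSFORM:P2(v=0,ok=F), EMIT:-] out:P1(v=0); in:-
Tick 6: [PARSE:P3(v=3,ok=F), VALIDATE:-, TRANSFORM:-, EMIT:P2(v=0,ok=F)] out:-; in:P3
Tick 7: [PARSE:-, VALIDATE:P3(v=3,ok=F), TRANSFORM:-, EMIT:-] out:P2(v=0); in:-
Tick 8: [PARSE:-, VALIDATE:-, TRANSFORM:P3(v=0,ok=F), EMIT:-] out:-; in:-
Tick 9: [PARSE:P4(v=12,ok=F), VALIDATE:-, TRANSFORM:-, EMIT:P3(v=0,ok=F)] out:-; in:P4
Tick 10: [PARSE:-, VALIDATE:P4(v=12,ok=T), TRANSFORM:-, EMIT:-] out:P3(v=0); in:-
Tick 11: [PARSE:-, VALIDATE:-, TRANSFORM:P4(v=36,ok=T), EMIT:-] out:-; in:-
Tick 12: [PARSE:P5(v=19,ok=F), VALIDATE:-, TRANSFORM:-, EMIT:P4(v=36,ok=T)] out:-; in:P5
Tick 13: [PARSE:P6(v=11,ok=F), VALIDATE:P5(v=19,ok=F), TRANSFORM:-, EMIT:-] out:P4(v=36); in:P6
Tick 14: [PARSE:-, VALIDATE:P6(v=11,ok=F), TRANSFORM:P5(v=0,ok=F), EMIT:-] out:-; in:-
Tick 15: [PARSE:-, VALIDATE:-, TRANSFORM:P6(v=0,ok=F), EMIT:P5(v=0,ok=F)] out:-; in:-
Tick 16: [PARSE:-, VALIDATE:-, TRANSFORM:-, EMIT:P6(v=0,ok=F)] out:P5(v=0); in:-
Tick 17: [PARSE:-, VALIDATE:-, TRANSFORM:-, EMIT:-] out:P6(v=0); in:-
Emitted by tick 17: ['P1', 'P2', 'P3', 'P4', 'P5', 'P6']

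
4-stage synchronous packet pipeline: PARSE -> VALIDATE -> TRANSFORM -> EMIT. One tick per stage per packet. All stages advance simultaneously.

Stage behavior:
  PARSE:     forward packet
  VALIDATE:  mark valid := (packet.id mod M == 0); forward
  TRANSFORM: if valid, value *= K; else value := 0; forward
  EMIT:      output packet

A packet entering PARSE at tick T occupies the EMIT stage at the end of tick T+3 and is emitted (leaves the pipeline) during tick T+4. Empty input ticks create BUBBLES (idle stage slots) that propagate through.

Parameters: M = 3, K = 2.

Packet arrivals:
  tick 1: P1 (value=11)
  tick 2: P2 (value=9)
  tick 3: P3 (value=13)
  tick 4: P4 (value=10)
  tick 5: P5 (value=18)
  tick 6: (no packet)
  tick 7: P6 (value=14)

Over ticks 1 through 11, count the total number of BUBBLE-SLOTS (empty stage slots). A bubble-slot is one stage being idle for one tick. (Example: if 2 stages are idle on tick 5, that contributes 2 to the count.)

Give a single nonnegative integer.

Tick 1: [PARSE:P1(v=11,ok=F), VALIDATE:-, TRANSFORM:-, EMIT:-] out:-; bubbles=3
Tick 2: [PARSE:P2(v=9,ok=F), VALIDATE:P1(v=11,ok=F), TRANSFORM:-, EMIT:-] out:-; bubbles=2
Tick 3: [PARSE:P3(v=13,ok=F), VALIDATE:P2(v=9,ok=F), TRANSFORM:P1(v=0,ok=F), EMIT:-] out:-; bubbles=1
Tick 4: [PARSE:P4(v=10,ok=F), VALIDATE:P3(v=13,ok=T), TRANSFORM:P2(v=0,ok=F), EMIT:P1(v=0,ok=F)] out:-; bubbles=0
Tick 5: [PARSE:P5(v=18,ok=F), VALIDATE:P4(v=10,ok=F), TRANSFORM:P3(v=26,ok=T), EMIT:P2(v=0,ok=F)] out:P1(v=0); bubbles=0
Tick 6: [PARSE:-, VALIDATE:P5(v=18,ok=F), TRANSFORM:P4(v=0,ok=F), EMIT:P3(v=26,ok=T)] out:P2(v=0); bubbles=1
Tick 7: [PARSE:P6(v=14,ok=F), VALIDATE:-, TRANSFORM:P5(v=0,ok=F), EMIT:P4(v=0,ok=F)] out:P3(v=26); bubbles=1
Tick 8: [PARSE:-, VALIDATE:P6(v=14,ok=T), TRANSFORM:-, EMIT:P5(v=0,ok=F)] out:P4(v=0); bubbles=2
Tick 9: [PARSE:-, VALIDATE:-, TRANSFORM:P6(v=28,ok=T), EMIT:-] out:P5(v=0); bubbles=3
Tick 10: [PARSE:-, VALIDATE:-, TRANSFORM:-, EMIT:P6(v=28,ok=T)] out:-; bubbles=3
Tick 11: [PARSE:-, VALIDATE:-, TRANSFORM:-, EMIT:-] out:P6(v=28); bubbles=4
Total bubble-slots: 20

Answer: 20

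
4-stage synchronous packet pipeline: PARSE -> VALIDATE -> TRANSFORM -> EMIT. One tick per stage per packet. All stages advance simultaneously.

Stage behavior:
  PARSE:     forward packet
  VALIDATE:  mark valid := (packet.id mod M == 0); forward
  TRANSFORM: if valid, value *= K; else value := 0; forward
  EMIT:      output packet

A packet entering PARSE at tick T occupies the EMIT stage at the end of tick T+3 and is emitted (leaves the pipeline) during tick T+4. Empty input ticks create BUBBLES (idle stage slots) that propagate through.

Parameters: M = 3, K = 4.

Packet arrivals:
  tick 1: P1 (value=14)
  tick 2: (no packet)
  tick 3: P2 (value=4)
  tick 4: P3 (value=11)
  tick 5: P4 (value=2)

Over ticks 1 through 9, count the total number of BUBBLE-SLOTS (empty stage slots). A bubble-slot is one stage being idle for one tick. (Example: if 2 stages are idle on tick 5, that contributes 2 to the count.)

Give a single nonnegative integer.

Answer: 20

Derivation:
Tick 1: [PARSE:P1(v=14,ok=F), VALIDATE:-, TRANSFORM:-, EMIT:-] out:-; bubbles=3
Tick 2: [PARSE:-, VALIDATE:P1(v=14,ok=F), TRANSFORM:-, EMIT:-] out:-; bubbles=3
Tick 3: [PARSE:P2(v=4,ok=F), VALIDATE:-, TRANSFORM:P1(v=0,ok=F), EMIT:-] out:-; bubbles=2
Tick 4: [PARSE:P3(v=11,ok=F), VALIDATE:P2(v=4,ok=F), TRANSFORM:-, EMIT:P1(v=0,ok=F)] out:-; bubbles=1
Tick 5: [PARSE:P4(v=2,ok=F), VALIDATE:P3(v=11,ok=T), TRANSFORM:P2(v=0,ok=F), EMIT:-] out:P1(v=0); bubbles=1
Tick 6: [PARSE:-, VALIDATE:P4(v=2,ok=F), TRANSFORM:P3(v=44,ok=T), EMIT:P2(v=0,ok=F)] out:-; bubbles=1
Tick 7: [PARSE:-, VALIDATE:-, TRANSFORM:P4(v=0,ok=F), EMIT:P3(v=44,ok=T)] out:P2(v=0); bubbles=2
Tick 8: [PARSE:-, VALIDATE:-, TRANSFORM:-, EMIT:P4(v=0,ok=F)] out:P3(v=44); bubbles=3
Tick 9: [PARSE:-, VALIDATE:-, TRANSFORM:-, EMIT:-] out:P4(v=0); bubbles=4
Total bubble-slots: 20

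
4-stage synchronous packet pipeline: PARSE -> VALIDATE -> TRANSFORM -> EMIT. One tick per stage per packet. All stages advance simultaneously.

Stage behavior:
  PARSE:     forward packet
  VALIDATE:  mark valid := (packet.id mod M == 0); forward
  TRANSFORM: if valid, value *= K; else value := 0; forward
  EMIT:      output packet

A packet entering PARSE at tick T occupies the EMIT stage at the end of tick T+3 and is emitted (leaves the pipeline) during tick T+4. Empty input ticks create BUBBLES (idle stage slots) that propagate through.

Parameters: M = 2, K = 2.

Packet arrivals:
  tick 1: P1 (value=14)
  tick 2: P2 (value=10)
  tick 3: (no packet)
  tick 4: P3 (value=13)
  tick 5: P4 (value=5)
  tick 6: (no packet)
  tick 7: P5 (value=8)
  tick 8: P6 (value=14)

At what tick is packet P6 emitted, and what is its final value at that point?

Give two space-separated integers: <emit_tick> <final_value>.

Tick 1: [PARSE:P1(v=14,ok=F), VALIDATE:-, TRANSFORM:-, EMIT:-] out:-; in:P1
Tick 2: [PARSE:P2(v=10,ok=F), VALIDATE:P1(v=14,ok=F), TRANSFORM:-, EMIT:-] out:-; in:P2
Tick 3: [PARSE:-, VALIDATE:P2(v=10,ok=T), TRANSFORM:P1(v=0,ok=F), EMIT:-] out:-; in:-
Tick 4: [PARSE:P3(v=13,ok=F), VALIDATE:-, TRANSFORM:P2(v=20,ok=T), EMIT:P1(v=0,ok=F)] out:-; in:P3
Tick 5: [PARSE:P4(v=5,ok=F), VALIDATE:P3(v=13,ok=F), TRANSFORM:-, EMIT:P2(v=20,ok=T)] out:P1(v=0); in:P4
Tick 6: [PARSE:-, VALIDATE:P4(v=5,ok=T), TRANSFORM:P3(v=0,ok=F), EMIT:-] out:P2(v=20); in:-
Tick 7: [PARSE:P5(v=8,ok=F), VALIDATE:-, TRANSFORM:P4(v=10,ok=T), EMIT:P3(v=0,ok=F)] out:-; in:P5
Tick 8: [PARSE:P6(v=14,ok=F), VALIDATE:P5(v=8,ok=F), TRANSFORM:-, EMIT:P4(v=10,ok=T)] out:P3(v=0); in:P6
Tick 9: [PARSE:-, VALIDATE:P6(v=14,ok=T), TRANSFORM:P5(v=0,ok=F), EMIT:-] out:P4(v=10); in:-
Tick 10: [PARSE:-, VALIDATE:-, TRANSFORM:P6(v=28,ok=T), EMIT:P5(v=0,ok=F)] out:-; in:-
Tick 11: [PARSE:-, VALIDATE:-, TRANSFORM:-, EMIT:P6(v=28,ok=T)] out:P5(v=0); in:-
Tick 12: [PARSE:-, VALIDATE:-, TRANSFORM:-, EMIT:-] out:P6(v=28); in:-
P6: arrives tick 8, valid=True (id=6, id%2=0), emit tick 12, final value 28

Answer: 12 28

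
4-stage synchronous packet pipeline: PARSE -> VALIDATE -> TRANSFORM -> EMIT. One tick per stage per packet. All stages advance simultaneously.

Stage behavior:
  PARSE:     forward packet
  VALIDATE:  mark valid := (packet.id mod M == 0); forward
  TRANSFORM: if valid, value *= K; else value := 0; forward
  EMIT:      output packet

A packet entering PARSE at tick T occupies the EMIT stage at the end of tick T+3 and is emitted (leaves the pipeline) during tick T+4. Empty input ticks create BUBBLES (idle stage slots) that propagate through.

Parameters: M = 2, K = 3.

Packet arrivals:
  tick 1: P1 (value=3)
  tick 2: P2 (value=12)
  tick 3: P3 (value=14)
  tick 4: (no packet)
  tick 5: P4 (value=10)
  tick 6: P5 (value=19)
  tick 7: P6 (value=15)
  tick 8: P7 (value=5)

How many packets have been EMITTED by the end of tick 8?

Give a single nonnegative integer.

Answer: 3

Derivation:
Tick 1: [PARSE:P1(v=3,ok=F), VALIDATE:-, TRANSFORM:-, EMIT:-] out:-; in:P1
Tick 2: [PARSE:P2(v=12,ok=F), VALIDATE:P1(v=3,ok=F), TRANSFORM:-, EMIT:-] out:-; in:P2
Tick 3: [PARSE:P3(v=14,ok=F), VALIDATE:P2(v=12,ok=T), TRANSFORM:P1(v=0,ok=F), EMIT:-] out:-; in:P3
Tick 4: [PARSE:-, VALIDATE:P3(v=14,ok=F), TRANSFORM:P2(v=36,ok=T), EMIT:P1(v=0,ok=F)] out:-; in:-
Tick 5: [PARSE:P4(v=10,ok=F), VALIDATE:-, TRANSFORM:P3(v=0,ok=F), EMIT:P2(v=36,ok=T)] out:P1(v=0); in:P4
Tick 6: [PARSE:P5(v=19,ok=F), VALIDATE:P4(v=10,ok=T), TRANSFORM:-, EMIT:P3(v=0,ok=F)] out:P2(v=36); in:P5
Tick 7: [PARSE:P6(v=15,ok=F), VALIDATE:P5(v=19,ok=F), TRANSFORM:P4(v=30,ok=T), EMIT:-] out:P3(v=0); in:P6
Tick 8: [PARSE:P7(v=5,ok=F), VALIDATE:P6(v=15,ok=T), TRANSFORM:P5(v=0,ok=F), EMIT:P4(v=30,ok=T)] out:-; in:P7
Emitted by tick 8: ['P1', 'P2', 'P3']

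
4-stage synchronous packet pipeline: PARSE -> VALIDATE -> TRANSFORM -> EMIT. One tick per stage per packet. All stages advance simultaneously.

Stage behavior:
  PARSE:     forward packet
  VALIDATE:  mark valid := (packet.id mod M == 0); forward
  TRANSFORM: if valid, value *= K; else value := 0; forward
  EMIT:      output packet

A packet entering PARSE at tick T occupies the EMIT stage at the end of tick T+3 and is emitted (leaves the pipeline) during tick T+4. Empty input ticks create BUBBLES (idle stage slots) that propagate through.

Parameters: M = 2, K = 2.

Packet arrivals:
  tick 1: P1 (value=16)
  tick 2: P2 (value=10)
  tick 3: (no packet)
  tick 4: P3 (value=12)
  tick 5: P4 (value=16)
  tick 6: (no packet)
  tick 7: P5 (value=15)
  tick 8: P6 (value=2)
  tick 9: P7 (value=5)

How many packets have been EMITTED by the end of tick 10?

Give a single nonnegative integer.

Tick 1: [PARSE:P1(v=16,ok=F), VALIDATE:-, TRANSFORM:-, EMIT:-] out:-; in:P1
Tick 2: [PARSE:P2(v=10,ok=F), VALIDATE:P1(v=16,ok=F), TRANSFORM:-, EMIT:-] out:-; in:P2
Tick 3: [PARSE:-, VALIDATE:P2(v=10,ok=T), TRANSFORM:P1(v=0,ok=F), EMIT:-] out:-; in:-
Tick 4: [PARSE:P3(v=12,ok=F), VALIDATE:-, TRANSFORM:P2(v=20,ok=T), EMIT:P1(v=0,ok=F)] out:-; in:P3
Tick 5: [PARSE:P4(v=16,ok=F), VALIDATE:P3(v=12,ok=F), TRANSFORM:-, EMIT:P2(v=20,ok=T)] out:P1(v=0); in:P4
Tick 6: [PARSE:-, VALIDATE:P4(v=16,ok=T), TRANSFORM:P3(v=0,ok=F), EMIT:-] out:P2(v=20); in:-
Tick 7: [PARSE:P5(v=15,ok=F), VALIDATE:-, TRANSFORM:P4(v=32,ok=T), EMIT:P3(v=0,ok=F)] out:-; in:P5
Tick 8: [PARSE:P6(v=2,ok=F), VALIDATE:P5(v=15,ok=F), TRANSFORM:-, EMIT:P4(v=32,ok=T)] out:P3(v=0); in:P6
Tick 9: [PARSE:P7(v=5,ok=F), VALIDATE:P6(v=2,ok=T), TRANSFORM:P5(v=0,ok=F), EMIT:-] out:P4(v=32); in:P7
Tick 10: [PARSE:-, VALIDATE:P7(v=5,ok=F), TRANSFORM:P6(v=4,ok=T), EMIT:P5(v=0,ok=F)] out:-; in:-
Emitted by tick 10: ['P1', 'P2', 'P3', 'P4']

Answer: 4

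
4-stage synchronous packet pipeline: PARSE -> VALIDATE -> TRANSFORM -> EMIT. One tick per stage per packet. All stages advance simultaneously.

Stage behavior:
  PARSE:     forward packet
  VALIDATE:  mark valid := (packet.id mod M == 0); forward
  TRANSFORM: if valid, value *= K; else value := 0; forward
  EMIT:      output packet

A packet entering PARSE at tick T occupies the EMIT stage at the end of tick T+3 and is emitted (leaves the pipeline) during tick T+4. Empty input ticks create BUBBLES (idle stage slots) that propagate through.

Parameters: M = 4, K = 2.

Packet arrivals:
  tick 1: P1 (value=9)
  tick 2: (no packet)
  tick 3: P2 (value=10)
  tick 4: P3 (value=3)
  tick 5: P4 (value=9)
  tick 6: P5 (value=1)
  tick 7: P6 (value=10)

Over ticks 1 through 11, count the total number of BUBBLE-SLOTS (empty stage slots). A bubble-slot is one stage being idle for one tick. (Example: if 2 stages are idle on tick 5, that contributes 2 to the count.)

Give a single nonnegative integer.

Tick 1: [PARSE:P1(v=9,ok=F), VALIDATE:-, TRANSFORM:-, EMIT:-] out:-; bubbles=3
Tick 2: [PARSE:-, VALIDATE:P1(v=9,ok=F), TRANSFORM:-, EMIT:-] out:-; bubbles=3
Tick 3: [PARSE:P2(v=10,ok=F), VALIDATE:-, TRANSFORM:P1(v=0,ok=F), EMIT:-] out:-; bubbles=2
Tick 4: [PARSE:P3(v=3,ok=F), VALIDATE:P2(v=10,ok=F), TRANSFORM:-, EMIT:P1(v=0,ok=F)] out:-; bubbles=1
Tick 5: [PARSE:P4(v=9,ok=F), VALIDATE:P3(v=3,ok=F), TRANSFORM:P2(v=0,ok=F), EMIT:-] out:P1(v=0); bubbles=1
Tick 6: [PARSE:P5(v=1,ok=F), VALIDATE:P4(v=9,ok=T), TRANSFORM:P3(v=0,ok=F), EMIT:P2(v=0,ok=F)] out:-; bubbles=0
Tick 7: [PARSE:P6(v=10,ok=F), VALIDATE:P5(v=1,ok=F), TRANSFORM:P4(v=18,ok=T), EMIT:P3(v=0,ok=F)] out:P2(v=0); bubbles=0
Tick 8: [PARSE:-, VALIDATE:P6(v=10,ok=F), TRANSFORM:P5(v=0,ok=F), EMIT:P4(v=18,ok=T)] out:P3(v=0); bubbles=1
Tick 9: [PARSE:-, VALIDATE:-, TRANSFORM:P6(v=0,ok=F), EMIT:P5(v=0,ok=F)] out:P4(v=18); bubbles=2
Tick 10: [PARSE:-, VALIDATE:-, TRANSFORM:-, EMIT:P6(v=0,ok=F)] out:P5(v=0); bubbles=3
Tick 11: [PARSE:-, VALIDATE:-, TRANSFORM:-, EMIT:-] out:P6(v=0); bubbles=4
Total bubble-slots: 20

Answer: 20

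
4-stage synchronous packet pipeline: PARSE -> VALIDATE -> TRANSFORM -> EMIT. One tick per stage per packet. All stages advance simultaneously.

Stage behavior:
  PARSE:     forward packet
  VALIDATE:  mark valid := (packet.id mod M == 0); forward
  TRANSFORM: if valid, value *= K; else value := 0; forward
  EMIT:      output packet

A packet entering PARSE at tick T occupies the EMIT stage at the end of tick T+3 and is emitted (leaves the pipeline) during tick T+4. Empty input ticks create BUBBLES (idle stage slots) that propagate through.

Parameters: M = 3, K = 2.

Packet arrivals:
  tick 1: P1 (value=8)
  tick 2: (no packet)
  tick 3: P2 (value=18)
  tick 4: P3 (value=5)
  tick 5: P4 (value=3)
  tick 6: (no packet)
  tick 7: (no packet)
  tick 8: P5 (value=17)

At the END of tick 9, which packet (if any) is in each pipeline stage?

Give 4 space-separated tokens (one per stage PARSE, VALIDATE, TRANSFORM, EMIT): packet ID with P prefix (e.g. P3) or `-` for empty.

Answer: - P5 - -

Derivation:
Tick 1: [PARSE:P1(v=8,ok=F), VALIDATE:-, TRANSFORM:-, EMIT:-] out:-; in:P1
Tick 2: [PARSE:-, VALIDATE:P1(v=8,ok=F), TRANSFORM:-, EMIT:-] out:-; in:-
Tick 3: [PARSE:P2(v=18,ok=F), VALIDATE:-, TRANSFORM:P1(v=0,ok=F), EMIT:-] out:-; in:P2
Tick 4: [PARSE:P3(v=5,ok=F), VALIDATE:P2(v=18,ok=F), TRANSFORM:-, EMIT:P1(v=0,ok=F)] out:-; in:P3
Tick 5: [PARSE:P4(v=3,ok=F), VALIDATE:P3(v=5,ok=T), TRANSFORM:P2(v=0,ok=F), EMIT:-] out:P1(v=0); in:P4
Tick 6: [PARSE:-, VALIDATE:P4(v=3,ok=F), TRANSFORM:P3(v=10,ok=T), EMIT:P2(v=0,ok=F)] out:-; in:-
Tick 7: [PARSE:-, VALIDATE:-, TRANSFORM:P4(v=0,ok=F), EMIT:P3(v=10,ok=T)] out:P2(v=0); in:-
Tick 8: [PARSE:P5(v=17,ok=F), VALIDATE:-, TRANSFORM:-, EMIT:P4(v=0,ok=F)] out:P3(v=10); in:P5
Tick 9: [PARSE:-, VALIDATE:P5(v=17,ok=F), TRANSFORM:-, EMIT:-] out:P4(v=0); in:-
At end of tick 9: ['-', 'P5', '-', '-']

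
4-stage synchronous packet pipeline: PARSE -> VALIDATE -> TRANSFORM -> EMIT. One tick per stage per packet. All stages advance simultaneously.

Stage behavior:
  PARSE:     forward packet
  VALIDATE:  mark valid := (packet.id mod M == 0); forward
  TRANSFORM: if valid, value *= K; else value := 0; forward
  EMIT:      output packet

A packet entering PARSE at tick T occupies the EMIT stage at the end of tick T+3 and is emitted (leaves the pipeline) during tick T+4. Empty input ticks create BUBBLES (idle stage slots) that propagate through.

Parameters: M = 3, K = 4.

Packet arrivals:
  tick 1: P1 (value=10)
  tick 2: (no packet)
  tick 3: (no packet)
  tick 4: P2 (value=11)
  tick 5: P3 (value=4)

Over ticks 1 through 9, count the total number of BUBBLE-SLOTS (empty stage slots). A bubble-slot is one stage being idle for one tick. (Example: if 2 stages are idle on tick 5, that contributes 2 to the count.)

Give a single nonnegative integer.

Tick 1: [PARSE:P1(v=10,ok=F), VALIDATE:-, TRANSFORM:-, EMIT:-] out:-; bubbles=3
Tick 2: [PARSE:-, VALIDATE:P1(v=10,ok=F), TRANSFORM:-, EMIT:-] out:-; bubbles=3
Tick 3: [PARSE:-, VALIDATE:-, TRANSFORM:P1(v=0,ok=F), EMIT:-] out:-; bubbles=3
Tick 4: [PARSE:P2(v=11,ok=F), VALIDATE:-, TRANSFORM:-, EMIT:P1(v=0,ok=F)] out:-; bubbles=2
Tick 5: [PARSE:P3(v=4,ok=F), VALIDATE:P2(v=11,ok=F), TRANSFORM:-, EMIT:-] out:P1(v=0); bubbles=2
Tick 6: [PARSE:-, VALIDATE:P3(v=4,ok=T), TRANSFORM:P2(v=0,ok=F), EMIT:-] out:-; bubbles=2
Tick 7: [PARSE:-, VALIDATE:-, TRANSFORM:P3(v=16,ok=T), EMIT:P2(v=0,ok=F)] out:-; bubbles=2
Tick 8: [PARSE:-, VALIDATE:-, TRANSFORM:-, EMIT:P3(v=16,ok=T)] out:P2(v=0); bubbles=3
Tick 9: [PARSE:-, VALIDATE:-, TRANSFORM:-, EMIT:-] out:P3(v=16); bubbles=4
Total bubble-slots: 24

Answer: 24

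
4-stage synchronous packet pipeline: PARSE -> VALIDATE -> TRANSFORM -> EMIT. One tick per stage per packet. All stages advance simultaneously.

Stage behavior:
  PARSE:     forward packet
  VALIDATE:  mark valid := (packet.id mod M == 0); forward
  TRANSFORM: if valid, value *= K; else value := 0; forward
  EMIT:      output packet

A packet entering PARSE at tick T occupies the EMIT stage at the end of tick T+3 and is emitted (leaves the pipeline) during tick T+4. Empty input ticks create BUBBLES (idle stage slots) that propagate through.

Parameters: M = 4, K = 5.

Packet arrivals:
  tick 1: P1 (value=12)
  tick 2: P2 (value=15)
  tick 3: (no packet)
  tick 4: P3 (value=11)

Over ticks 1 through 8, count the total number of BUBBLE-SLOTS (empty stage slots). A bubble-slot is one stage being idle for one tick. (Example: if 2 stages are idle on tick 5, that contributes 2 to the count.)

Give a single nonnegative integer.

Answer: 20

Derivation:
Tick 1: [PARSE:P1(v=12,ok=F), VALIDATE:-, TRANSFORM:-, EMIT:-] out:-; bubbles=3
Tick 2: [PARSE:P2(v=15,ok=F), VALIDATE:P1(v=12,ok=F), TRANSFORM:-, EMIT:-] out:-; bubbles=2
Tick 3: [PARSE:-, VALIDATE:P2(v=15,ok=F), TRANSFORM:P1(v=0,ok=F), EMIT:-] out:-; bubbles=2
Tick 4: [PARSE:P3(v=11,ok=F), VALIDATE:-, TRANSFORM:P2(v=0,ok=F), EMIT:P1(v=0,ok=F)] out:-; bubbles=1
Tick 5: [PARSE:-, VALIDATE:P3(v=11,ok=F), TRANSFORM:-, EMIT:P2(v=0,ok=F)] out:P1(v=0); bubbles=2
Tick 6: [PARSE:-, VALIDATE:-, TRANSFORM:P3(v=0,ok=F), EMIT:-] out:P2(v=0); bubbles=3
Tick 7: [PARSE:-, VALIDATE:-, TRANSFORM:-, EMIT:P3(v=0,ok=F)] out:-; bubbles=3
Tick 8: [PARSE:-, VALIDATE:-, TRANSFORM:-, EMIT:-] out:P3(v=0); bubbles=4
Total bubble-slots: 20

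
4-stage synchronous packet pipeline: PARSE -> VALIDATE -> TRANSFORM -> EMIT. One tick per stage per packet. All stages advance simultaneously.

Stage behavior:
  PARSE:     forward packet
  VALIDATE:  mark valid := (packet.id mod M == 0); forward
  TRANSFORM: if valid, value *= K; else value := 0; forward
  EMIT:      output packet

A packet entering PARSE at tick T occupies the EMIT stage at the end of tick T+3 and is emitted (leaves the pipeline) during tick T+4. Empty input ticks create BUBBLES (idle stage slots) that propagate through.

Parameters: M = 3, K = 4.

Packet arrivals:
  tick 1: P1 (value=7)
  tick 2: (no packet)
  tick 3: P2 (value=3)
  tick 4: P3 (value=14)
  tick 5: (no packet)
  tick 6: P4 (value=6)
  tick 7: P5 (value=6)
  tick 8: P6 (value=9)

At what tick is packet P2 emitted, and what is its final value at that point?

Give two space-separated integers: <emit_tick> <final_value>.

Tick 1: [PARSE:P1(v=7,ok=F), VALIDATE:-, TRANSFORM:-, EMIT:-] out:-; in:P1
Tick 2: [PARSE:-, VALIDATE:P1(v=7,ok=F), TRANSFORM:-, EMIT:-] out:-; in:-
Tick 3: [PARSE:P2(v=3,ok=F), VALIDATE:-, TRANSFORM:P1(v=0,ok=F), EMIT:-] out:-; in:P2
Tick 4: [PARSE:P3(v=14,ok=F), VALIDATE:P2(v=3,ok=F), TRANSFORM:-, EMIT:P1(v=0,ok=F)] out:-; in:P3
Tick 5: [PARSE:-, VALIDATE:P3(v=14,ok=T), TRANSFORM:P2(v=0,ok=F), EMIT:-] out:P1(v=0); in:-
Tick 6: [PARSE:P4(v=6,ok=F), VALIDATE:-, TRANSFORM:P3(v=56,ok=T), EMIT:P2(v=0,ok=F)] out:-; in:P4
Tick 7: [PARSE:P5(v=6,ok=F), VALIDATE:P4(v=6,ok=F), TRANSFORM:-, EMIT:P3(v=56,ok=T)] out:P2(v=0); in:P5
Tick 8: [PARSE:P6(v=9,ok=F), VALIDATE:P5(v=6,ok=F), TRANSFORM:P4(v=0,ok=F), EMIT:-] out:P3(v=56); in:P6
Tick 9: [PARSE:-, VALIDATE:P6(v=9,ok=T), TRANSFORM:P5(v=0,ok=F), EMIT:P4(v=0,ok=F)] out:-; in:-
Tick 10: [PARSE:-, VALIDATE:-, TRANSFORM:P6(v=36,ok=T), EMIT:P5(v=0,ok=F)] out:P4(v=0); in:-
Tick 11: [PARSE:-, VALIDATE:-, TRANSFORM:-, EMIT:P6(v=36,ok=T)] out:P5(v=0); in:-
Tick 12: [PARSE:-, VALIDATE:-, TRANSFORM:-, EMIT:-] out:P6(v=36); in:-
P2: arrives tick 3, valid=False (id=2, id%3=2), emit tick 7, final value 0

Answer: 7 0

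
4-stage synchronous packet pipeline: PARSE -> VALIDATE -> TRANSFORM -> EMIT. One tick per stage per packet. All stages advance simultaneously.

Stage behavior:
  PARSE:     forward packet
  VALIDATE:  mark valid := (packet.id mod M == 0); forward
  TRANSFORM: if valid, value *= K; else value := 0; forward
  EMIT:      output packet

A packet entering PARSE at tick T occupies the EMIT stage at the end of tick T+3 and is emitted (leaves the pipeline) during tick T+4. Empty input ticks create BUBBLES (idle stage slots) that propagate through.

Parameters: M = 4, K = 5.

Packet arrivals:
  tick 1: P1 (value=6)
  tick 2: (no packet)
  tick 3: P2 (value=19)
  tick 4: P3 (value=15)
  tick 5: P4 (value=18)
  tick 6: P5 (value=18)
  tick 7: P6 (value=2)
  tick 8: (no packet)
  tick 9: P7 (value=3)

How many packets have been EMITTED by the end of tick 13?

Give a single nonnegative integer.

Tick 1: [PARSE:P1(v=6,ok=F), VALIDATE:-, TRANSFORM:-, EMIT:-] out:-; in:P1
Tick 2: [PARSE:-, VALIDATE:P1(v=6,ok=F), TRANSFORM:-, EMIT:-] out:-; in:-
Tick 3: [PARSE:P2(v=19,ok=F), VALIDATE:-, TRANSFORM:P1(v=0,ok=F), EMIT:-] out:-; in:P2
Tick 4: [PARSE:P3(v=15,ok=F), VALIDATE:P2(v=19,ok=F), TRANSFORM:-, EMIT:P1(v=0,ok=F)] out:-; in:P3
Tick 5: [PARSE:P4(v=18,ok=F), VALIDATE:P3(v=15,ok=F), TRANSFORM:P2(v=0,ok=F), EMIT:-] out:P1(v=0); in:P4
Tick 6: [PARSE:P5(v=18,ok=F), VALIDATE:P4(v=18,ok=T), TRANSFORM:P3(v=0,ok=F), EMIT:P2(v=0,ok=F)] out:-; in:P5
Tick 7: [PARSE:P6(v=2,ok=F), VALIDATE:P5(v=18,ok=F), TRANSFORM:P4(v=90,ok=T), EMIT:P3(v=0,ok=F)] out:P2(v=0); in:P6
Tick 8: [PARSE:-, VALIDATE:P6(v=2,ok=F), TRANSFORM:P5(v=0,ok=F), EMIT:P4(v=90,ok=T)] out:P3(v=0); in:-
Tick 9: [PARSE:P7(v=3,ok=F), VALIDATE:-, TRANSFORM:P6(v=0,ok=F), EMIT:P5(v=0,ok=F)] out:P4(v=90); in:P7
Tick 10: [PARSE:-, VALIDATE:P7(v=3,ok=F), TRANSFORM:-, EMIT:P6(v=0,ok=F)] out:P5(v=0); in:-
Tick 11: [PARSE:-, VALIDATE:-, TRANSFORM:P7(v=0,ok=F), EMIT:-] out:P6(v=0); in:-
Tick 12: [PARSE:-, VALIDATE:-, TRANSFORM:-, EMIT:P7(v=0,ok=F)] out:-; in:-
Tick 13: [PARSE:-, VALIDATE:-, TRANSFORM:-, EMIT:-] out:P7(v=0); in:-
Emitted by tick 13: ['P1', 'P2', 'P3', 'P4', 'P5', 'P6', 'P7']

Answer: 7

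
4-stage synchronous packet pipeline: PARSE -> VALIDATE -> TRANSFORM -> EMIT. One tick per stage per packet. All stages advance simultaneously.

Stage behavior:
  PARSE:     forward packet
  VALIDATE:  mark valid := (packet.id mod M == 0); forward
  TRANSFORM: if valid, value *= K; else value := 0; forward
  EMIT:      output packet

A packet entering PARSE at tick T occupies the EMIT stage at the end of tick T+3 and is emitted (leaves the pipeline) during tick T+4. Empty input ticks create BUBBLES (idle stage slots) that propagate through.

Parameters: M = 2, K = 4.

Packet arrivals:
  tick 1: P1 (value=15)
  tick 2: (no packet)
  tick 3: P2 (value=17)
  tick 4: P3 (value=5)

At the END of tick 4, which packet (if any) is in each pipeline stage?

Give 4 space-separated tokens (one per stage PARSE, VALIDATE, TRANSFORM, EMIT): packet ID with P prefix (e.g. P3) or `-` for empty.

Answer: P3 P2 - P1

Derivation:
Tick 1: [PARSE:P1(v=15,ok=F), VALIDATE:-, TRANSFORM:-, EMIT:-] out:-; in:P1
Tick 2: [PARSE:-, VALIDATE:P1(v=15,ok=F), TRANSFORM:-, EMIT:-] out:-; in:-
Tick 3: [PARSE:P2(v=17,ok=F), VALIDATE:-, TRANSFORM:P1(v=0,ok=F), EMIT:-] out:-; in:P2
Tick 4: [PARSE:P3(v=5,ok=F), VALIDATE:P2(v=17,ok=T), TRANSFORM:-, EMIT:P1(v=0,ok=F)] out:-; in:P3
At end of tick 4: ['P3', 'P2', '-', 'P1']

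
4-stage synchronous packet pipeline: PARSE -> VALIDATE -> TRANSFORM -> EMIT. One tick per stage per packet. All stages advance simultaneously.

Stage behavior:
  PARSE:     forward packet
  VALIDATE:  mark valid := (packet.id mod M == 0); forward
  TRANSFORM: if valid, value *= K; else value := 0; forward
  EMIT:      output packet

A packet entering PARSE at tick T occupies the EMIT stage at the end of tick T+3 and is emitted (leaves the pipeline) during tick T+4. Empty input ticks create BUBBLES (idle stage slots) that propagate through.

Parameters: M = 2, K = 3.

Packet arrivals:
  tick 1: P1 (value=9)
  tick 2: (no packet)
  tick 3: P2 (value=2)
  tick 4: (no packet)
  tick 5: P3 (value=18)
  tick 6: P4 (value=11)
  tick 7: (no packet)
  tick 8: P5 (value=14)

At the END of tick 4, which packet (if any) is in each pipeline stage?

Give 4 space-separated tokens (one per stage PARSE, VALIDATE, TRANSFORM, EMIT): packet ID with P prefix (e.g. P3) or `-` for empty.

Tick 1: [PARSE:P1(v=9,ok=F), VALIDATE:-, TRANSFORM:-, EMIT:-] out:-; in:P1
Tick 2: [PARSE:-, VALIDATE:P1(v=9,ok=F), TRANSFORM:-, EMIT:-] out:-; in:-
Tick 3: [PARSE:P2(v=2,ok=F), VALIDATE:-, TRANSFORM:P1(v=0,ok=F), EMIT:-] out:-; in:P2
Tick 4: [PARSE:-, VALIDATE:P2(v=2,ok=T), TRANSFORM:-, EMIT:P1(v=0,ok=F)] out:-; in:-
At end of tick 4: ['-', 'P2', '-', 'P1']

Answer: - P2 - P1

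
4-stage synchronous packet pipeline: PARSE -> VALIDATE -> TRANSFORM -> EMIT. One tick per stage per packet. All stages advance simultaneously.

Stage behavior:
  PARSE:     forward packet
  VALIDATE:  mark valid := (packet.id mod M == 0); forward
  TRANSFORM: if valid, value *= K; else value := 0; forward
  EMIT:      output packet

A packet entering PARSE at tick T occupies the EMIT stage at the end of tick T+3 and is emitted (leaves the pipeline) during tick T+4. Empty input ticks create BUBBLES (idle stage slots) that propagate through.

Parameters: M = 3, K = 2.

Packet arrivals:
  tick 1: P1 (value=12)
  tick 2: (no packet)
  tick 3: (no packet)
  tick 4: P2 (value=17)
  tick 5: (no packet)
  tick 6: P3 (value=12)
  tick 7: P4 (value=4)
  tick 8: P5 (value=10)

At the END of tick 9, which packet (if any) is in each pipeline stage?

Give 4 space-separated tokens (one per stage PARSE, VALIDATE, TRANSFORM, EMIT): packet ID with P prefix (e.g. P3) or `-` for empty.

Answer: - P5 P4 P3

Derivation:
Tick 1: [PARSE:P1(v=12,ok=F), VALIDATE:-, TRANSFORM:-, EMIT:-] out:-; in:P1
Tick 2: [PARSE:-, VALIDATE:P1(v=12,ok=F), TRANSFORM:-, EMIT:-] out:-; in:-
Tick 3: [PARSE:-, VALIDATE:-, TRANSFORM:P1(v=0,ok=F), EMIT:-] out:-; in:-
Tick 4: [PARSE:P2(v=17,ok=F), VALIDATE:-, TRANSFORM:-, EMIT:P1(v=0,ok=F)] out:-; in:P2
Tick 5: [PARSE:-, VALIDATE:P2(v=17,ok=F), TRANSFORM:-, EMIT:-] out:P1(v=0); in:-
Tick 6: [PARSE:P3(v=12,ok=F), VALIDATE:-, TRANSFORM:P2(v=0,ok=F), EMIT:-] out:-; in:P3
Tick 7: [PARSE:P4(v=4,ok=F), VALIDATE:P3(v=12,ok=T), TRANSFORM:-, EMIT:P2(v=0,ok=F)] out:-; in:P4
Tick 8: [PARSE:P5(v=10,ok=F), VALIDATE:P4(v=4,ok=F), TRANSFORM:P3(v=24,ok=T), EMIT:-] out:P2(v=0); in:P5
Tick 9: [PARSE:-, VALIDATE:P5(v=10,ok=F), TRANSFORM:P4(v=0,ok=F), EMIT:P3(v=24,ok=T)] out:-; in:-
At end of tick 9: ['-', 'P5', 'P4', 'P3']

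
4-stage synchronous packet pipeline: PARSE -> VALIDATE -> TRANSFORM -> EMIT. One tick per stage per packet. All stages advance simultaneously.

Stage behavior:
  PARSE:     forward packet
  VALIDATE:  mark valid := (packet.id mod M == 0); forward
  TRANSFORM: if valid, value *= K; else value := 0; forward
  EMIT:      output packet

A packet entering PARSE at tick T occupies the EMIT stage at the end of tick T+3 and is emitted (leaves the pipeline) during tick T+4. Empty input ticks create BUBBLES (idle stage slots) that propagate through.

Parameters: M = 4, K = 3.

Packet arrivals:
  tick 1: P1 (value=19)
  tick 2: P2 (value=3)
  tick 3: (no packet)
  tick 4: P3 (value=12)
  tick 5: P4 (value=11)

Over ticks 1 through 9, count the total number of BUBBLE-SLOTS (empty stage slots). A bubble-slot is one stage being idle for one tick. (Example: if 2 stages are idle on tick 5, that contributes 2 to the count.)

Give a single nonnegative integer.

Tick 1: [PARSE:P1(v=19,ok=F), VALIDATE:-, TRANSFORM:-, EMIT:-] out:-; bubbles=3
Tick 2: [PARSE:P2(v=3,ok=F), VALIDATE:P1(v=19,ok=F), TRANSFORM:-, EMIT:-] out:-; bubbles=2
Tick 3: [PARSE:-, VALIDATE:P2(v=3,ok=F), TRANSFORM:P1(v=0,ok=F), EMIT:-] out:-; bubbles=2
Tick 4: [PARSE:P3(v=12,ok=F), VALIDATE:-, TRANSFORM:P2(v=0,ok=F), EMIT:P1(v=0,ok=F)] out:-; bubbles=1
Tick 5: [PARSE:P4(v=11,ok=F), VALIDATE:P3(v=12,ok=F), TRANSFORM:-, EMIT:P2(v=0,ok=F)] out:P1(v=0); bubbles=1
Tick 6: [PARSE:-, VALIDATE:P4(v=11,ok=T), TRANSFORM:P3(v=0,ok=F), EMIT:-] out:P2(v=0); bubbles=2
Tick 7: [PARSE:-, VALIDATE:-, TRANSFORM:P4(v=33,ok=T), EMIT:P3(v=0,ok=F)] out:-; bubbles=2
Tick 8: [PARSE:-, VALIDATE:-, TRANSFORM:-, EMIT:P4(v=33,ok=T)] out:P3(v=0); bubbles=3
Tick 9: [PARSE:-, VALIDATE:-, TRANSFORM:-, EMIT:-] out:P4(v=33); bubbles=4
Total bubble-slots: 20

Answer: 20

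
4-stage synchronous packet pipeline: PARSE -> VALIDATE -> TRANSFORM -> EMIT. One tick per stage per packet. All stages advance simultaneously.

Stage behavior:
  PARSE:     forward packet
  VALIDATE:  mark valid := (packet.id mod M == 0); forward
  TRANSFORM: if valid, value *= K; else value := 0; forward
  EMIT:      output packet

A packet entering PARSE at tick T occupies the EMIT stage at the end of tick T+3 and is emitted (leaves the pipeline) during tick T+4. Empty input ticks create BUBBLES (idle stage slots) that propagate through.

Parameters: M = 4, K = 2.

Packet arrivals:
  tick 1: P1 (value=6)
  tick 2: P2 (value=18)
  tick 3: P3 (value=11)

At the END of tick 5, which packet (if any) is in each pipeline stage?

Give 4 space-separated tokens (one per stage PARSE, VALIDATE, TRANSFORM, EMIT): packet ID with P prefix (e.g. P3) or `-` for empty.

Answer: - - P3 P2

Derivation:
Tick 1: [PARSE:P1(v=6,ok=F), VALIDATE:-, TRANSFORM:-, EMIT:-] out:-; in:P1
Tick 2: [PARSE:P2(v=18,ok=F), VALIDATE:P1(v=6,ok=F), TRANSFORM:-, EMIT:-] out:-; in:P2
Tick 3: [PARSE:P3(v=11,ok=F), VALIDATE:P2(v=18,ok=F), TRANSFORM:P1(v=0,ok=F), EMIT:-] out:-; in:P3
Tick 4: [PARSE:-, VALIDATE:P3(v=11,ok=F), TRANSFORM:P2(v=0,ok=F), EMIT:P1(v=0,ok=F)] out:-; in:-
Tick 5: [PARSE:-, VALIDATE:-, TRANSFORM:P3(v=0,ok=F), EMIT:P2(v=0,ok=F)] out:P1(v=0); in:-
At end of tick 5: ['-', '-', 'P3', 'P2']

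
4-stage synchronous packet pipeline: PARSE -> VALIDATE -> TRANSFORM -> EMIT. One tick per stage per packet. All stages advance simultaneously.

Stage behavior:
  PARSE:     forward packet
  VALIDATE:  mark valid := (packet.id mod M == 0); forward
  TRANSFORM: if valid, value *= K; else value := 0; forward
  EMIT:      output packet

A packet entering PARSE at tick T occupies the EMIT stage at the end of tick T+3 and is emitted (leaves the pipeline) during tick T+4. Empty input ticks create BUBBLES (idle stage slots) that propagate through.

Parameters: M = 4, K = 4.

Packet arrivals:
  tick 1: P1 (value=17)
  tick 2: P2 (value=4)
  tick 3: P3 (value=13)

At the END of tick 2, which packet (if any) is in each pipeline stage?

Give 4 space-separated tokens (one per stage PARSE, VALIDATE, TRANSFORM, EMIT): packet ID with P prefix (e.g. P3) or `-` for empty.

Answer: P2 P1 - -

Derivation:
Tick 1: [PARSE:P1(v=17,ok=F), VALIDATE:-, TRANSFORM:-, EMIT:-] out:-; in:P1
Tick 2: [PARSE:P2(v=4,ok=F), VALIDATE:P1(v=17,ok=F), TRANSFORM:-, EMIT:-] out:-; in:P2
At end of tick 2: ['P2', 'P1', '-', '-']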